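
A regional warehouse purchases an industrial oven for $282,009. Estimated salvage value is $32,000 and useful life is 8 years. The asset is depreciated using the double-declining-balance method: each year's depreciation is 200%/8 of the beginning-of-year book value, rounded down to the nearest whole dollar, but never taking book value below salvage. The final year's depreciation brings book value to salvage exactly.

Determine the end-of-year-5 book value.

Depreciable base = $282,009 − $32,000 = $250,009.
Year 1: ⌊$282,009 × 200%/8⌋ = $70,502. Book value $211,507.
Year 2: ⌊$211,507 × 200%/8⌋ = $52,876. Book value $158,631.
Year 3: ⌊$158,631 × 200%/8⌋ = $39,657. Book value $118,974.
Year 4: ⌊$118,974 × 200%/8⌋ = $29,743. Book value $89,231.
Year 5: ⌊$89,231 × 200%/8⌋ = $22,307. Book value $66,924.

$66,924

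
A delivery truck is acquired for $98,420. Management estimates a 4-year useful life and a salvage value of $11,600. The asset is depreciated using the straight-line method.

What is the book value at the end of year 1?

$76,715

Depreciable base = $98,420 − $11,600 = $86,820.
Annual expense = $86,820 / 4 = $21,705.
End of year 1: book value $76,715.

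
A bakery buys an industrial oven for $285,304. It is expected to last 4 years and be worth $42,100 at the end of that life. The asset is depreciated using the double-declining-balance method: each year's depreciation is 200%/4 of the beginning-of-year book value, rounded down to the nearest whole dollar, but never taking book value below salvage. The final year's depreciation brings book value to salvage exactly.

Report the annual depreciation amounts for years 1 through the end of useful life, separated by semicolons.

$142,652; $71,326; $29,226; $0

Depreciable base = $285,304 − $42,100 = $243,204.
Year 1: ⌊$285,304 × 200%/4⌋ = $142,652. Book value $142,652.
Year 2: ⌊$142,652 × 200%/4⌋ = $71,326. Book value $71,326.
Year 3: ⌊$71,326 × 200%/4⌋ = $35,663, capped at $29,226. Book value $42,100.
Year 4 (final): $42,100 − $42,100 = $0. Book value $42,100.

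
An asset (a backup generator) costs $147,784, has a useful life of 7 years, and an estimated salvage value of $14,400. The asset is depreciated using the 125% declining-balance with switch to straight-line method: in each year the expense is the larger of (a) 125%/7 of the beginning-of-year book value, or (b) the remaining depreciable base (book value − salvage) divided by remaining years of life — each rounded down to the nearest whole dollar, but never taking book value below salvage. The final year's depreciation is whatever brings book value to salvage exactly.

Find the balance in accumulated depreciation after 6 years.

Depreciable base = $147,784 − $14,400 = $133,384.
Year 1: DB = ⌊$147,784 × 125%/7⌋ = $26,390; SL = ⌊$133,384/7⌋ = $19,054 → take DB $26,390. Book value $121,394.
Year 2: DB = ⌊$121,394 × 125%/7⌋ = $21,677; SL = ⌊$106,994/6⌋ = $17,832 → take DB $21,677. Book value $99,717.
Year 3: DB = ⌊$99,717 × 125%/7⌋ = $17,806; SL = ⌊$85,317/5⌋ = $17,063 → take DB $17,806. Book value $81,911.
Year 4: DB = ⌊$81,911 × 125%/7⌋ = $14,626; SL = ⌊$67,511/4⌋ = $16,877 → take SL $16,877. Book value $65,034.
Year 5: DB = ⌊$65,034 × 125%/7⌋ = $11,613; SL = ⌊$50,634/3⌋ = $16,878 → take SL $16,878. Book value $48,156.
Year 6: DB = ⌊$48,156 × 125%/7⌋ = $8,599; SL = ⌊$33,756/2⌋ = $16,878 → take SL $16,878. Book value $31,278.
Accumulated through year 6 = $147,784 − $31,278 = $116,506.

$116,506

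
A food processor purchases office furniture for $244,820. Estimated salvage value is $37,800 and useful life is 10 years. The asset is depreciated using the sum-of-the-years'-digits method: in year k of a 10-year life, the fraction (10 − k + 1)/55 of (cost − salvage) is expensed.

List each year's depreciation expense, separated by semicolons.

$37,640; $33,876; $30,112; $26,348; $22,584; $18,820; $15,056; $11,292; $7,528; $3,764

Depreciable base = $244,820 − $37,800 = $207,020.
Sum of the years' digits = 10+9+8+7+6+5+4+3+2+1 = 55.
Year 1: $207,020 × 10/55 = $37,640. Book value $207,180.
Year 2: $207,020 × 9/55 = $33,876. Book value $173,304.
Year 3: $207,020 × 8/55 = $30,112. Book value $143,192.
Year 4: $207,020 × 7/55 = $26,348. Book value $116,844.
Year 5: $207,020 × 6/55 = $22,584. Book value $94,260.
Year 6: $207,020 × 5/55 = $18,820. Book value $75,440.
Year 7: $207,020 × 4/55 = $15,056. Book value $60,384.
Year 8: $207,020 × 3/55 = $11,292. Book value $49,092.
Year 9: $207,020 × 2/55 = $7,528. Book value $41,564.
Year 10: $207,020 × 1/55 = $3,764. Book value $37,800.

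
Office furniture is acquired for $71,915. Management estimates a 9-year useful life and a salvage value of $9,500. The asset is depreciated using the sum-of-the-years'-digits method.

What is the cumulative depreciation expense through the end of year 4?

$41,610

Depreciable base = $71,915 − $9,500 = $62,415.
Sum of the years' digits = 9+8+7+6+5+4+3+2+1 = 45.
Year 1: $62,415 × 9/45 = $12,483. Book value $59,432.
Year 2: $62,415 × 8/45 = $11,096. Book value $48,336.
Year 3: $62,415 × 7/45 = $9,709. Book value $38,627.
Year 4: $62,415 × 6/45 = $8,322. Book value $30,305.
Accumulated through year 4 = $71,915 − $30,305 = $41,610.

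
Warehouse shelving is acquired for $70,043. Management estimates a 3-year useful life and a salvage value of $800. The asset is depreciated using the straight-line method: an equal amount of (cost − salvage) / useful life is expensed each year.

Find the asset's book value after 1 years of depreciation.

Depreciable base = $70,043 − $800 = $69,243.
Annual expense = $69,243 / 3 = $23,081.
End of year 1: book value $46,962.

$46,962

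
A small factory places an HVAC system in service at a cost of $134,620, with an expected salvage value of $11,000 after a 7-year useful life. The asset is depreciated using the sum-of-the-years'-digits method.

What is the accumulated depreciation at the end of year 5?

Depreciable base = $134,620 − $11,000 = $123,620.
Sum of the years' digits = 7+6+5+4+3+2+1 = 28.
Year 1: $123,620 × 7/28 = $30,905. Book value $103,715.
Year 2: $123,620 × 6/28 = $26,490. Book value $77,225.
Year 3: $123,620 × 5/28 = $22,075. Book value $55,150.
Year 4: $123,620 × 4/28 = $17,660. Book value $37,490.
Year 5: $123,620 × 3/28 = $13,245. Book value $24,245.
Accumulated through year 5 = $134,620 − $24,245 = $110,375.

$110,375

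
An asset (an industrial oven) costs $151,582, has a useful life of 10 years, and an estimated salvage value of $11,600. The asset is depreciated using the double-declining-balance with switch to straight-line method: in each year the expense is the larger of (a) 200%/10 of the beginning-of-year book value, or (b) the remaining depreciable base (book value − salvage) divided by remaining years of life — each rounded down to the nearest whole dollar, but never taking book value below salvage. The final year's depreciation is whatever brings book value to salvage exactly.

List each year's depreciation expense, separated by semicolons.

Depreciable base = $151,582 − $11,600 = $139,982.
Year 1: DB = ⌊$151,582 × 200%/10⌋ = $30,316; SL = ⌊$139,982/10⌋ = $13,998 → take DB $30,316. Book value $121,266.
Year 2: DB = ⌊$121,266 × 200%/10⌋ = $24,253; SL = ⌊$109,666/9⌋ = $12,185 → take DB $24,253. Book value $97,013.
Year 3: DB = ⌊$97,013 × 200%/10⌋ = $19,402; SL = ⌊$85,413/8⌋ = $10,676 → take DB $19,402. Book value $77,611.
Year 4: DB = ⌊$77,611 × 200%/10⌋ = $15,522; SL = ⌊$66,011/7⌋ = $9,430 → take DB $15,522. Book value $62,089.
Year 5: DB = ⌊$62,089 × 200%/10⌋ = $12,417; SL = ⌊$50,489/6⌋ = $8,414 → take DB $12,417. Book value $49,672.
Year 6: DB = ⌊$49,672 × 200%/10⌋ = $9,934; SL = ⌊$38,072/5⌋ = $7,614 → take DB $9,934. Book value $39,738.
Year 7: DB = ⌊$39,738 × 200%/10⌋ = $7,947; SL = ⌊$28,138/4⌋ = $7,034 → take DB $7,947. Book value $31,791.
Year 8: DB = ⌊$31,791 × 200%/10⌋ = $6,358; SL = ⌊$20,191/3⌋ = $6,730 → take SL $6,730. Book value $25,061.
Year 9: DB = ⌊$25,061 × 200%/10⌋ = $5,012; SL = ⌊$13,461/2⌋ = $6,730 → take SL $6,730. Book value $18,331.
Year 10 (final): $18,331 − $11,600 = $6,731. Book value $11,600.

$30,316; $24,253; $19,402; $15,522; $12,417; $9,934; $7,947; $6,730; $6,730; $6,731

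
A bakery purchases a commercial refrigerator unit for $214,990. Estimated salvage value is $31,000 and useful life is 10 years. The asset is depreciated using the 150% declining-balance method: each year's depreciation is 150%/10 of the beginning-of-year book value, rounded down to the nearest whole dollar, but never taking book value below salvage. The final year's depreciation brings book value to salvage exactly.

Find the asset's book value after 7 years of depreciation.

$68,923

Depreciable base = $214,990 − $31,000 = $183,990.
Year 1: ⌊$214,990 × 150%/10⌋ = $32,248. Book value $182,742.
Year 2: ⌊$182,742 × 150%/10⌋ = $27,411. Book value $155,331.
Year 3: ⌊$155,331 × 150%/10⌋ = $23,299. Book value $132,032.
Year 4: ⌊$132,032 × 150%/10⌋ = $19,804. Book value $112,228.
Year 5: ⌊$112,228 × 150%/10⌋ = $16,834. Book value $95,394.
Year 6: ⌊$95,394 × 150%/10⌋ = $14,309. Book value $81,085.
Year 7: ⌊$81,085 × 150%/10⌋ = $12,162. Book value $68,923.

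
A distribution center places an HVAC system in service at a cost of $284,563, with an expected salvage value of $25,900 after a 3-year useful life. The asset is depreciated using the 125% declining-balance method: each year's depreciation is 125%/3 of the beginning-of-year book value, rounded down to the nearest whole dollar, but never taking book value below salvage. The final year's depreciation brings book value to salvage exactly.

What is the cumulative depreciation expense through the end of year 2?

Depreciable base = $284,563 − $25,900 = $258,663.
Year 1: ⌊$284,563 × 125%/3⌋ = $118,567. Book value $165,996.
Year 2: ⌊$165,996 × 125%/3⌋ = $69,165. Book value $96,831.
Accumulated through year 2 = $284,563 − $96,831 = $187,732.

$187,732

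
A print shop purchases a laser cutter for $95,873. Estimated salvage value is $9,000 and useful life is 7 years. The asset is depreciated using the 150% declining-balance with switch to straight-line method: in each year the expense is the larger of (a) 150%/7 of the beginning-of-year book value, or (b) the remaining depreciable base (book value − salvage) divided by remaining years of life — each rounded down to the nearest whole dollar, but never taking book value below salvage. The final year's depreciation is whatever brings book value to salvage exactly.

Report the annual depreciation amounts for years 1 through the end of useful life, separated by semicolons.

$20,544; $16,141; $12,683; $9,965; $9,180; $9,180; $9,180

Depreciable base = $95,873 − $9,000 = $86,873.
Year 1: DB = ⌊$95,873 × 150%/7⌋ = $20,544; SL = ⌊$86,873/7⌋ = $12,410 → take DB $20,544. Book value $75,329.
Year 2: DB = ⌊$75,329 × 150%/7⌋ = $16,141; SL = ⌊$66,329/6⌋ = $11,054 → take DB $16,141. Book value $59,188.
Year 3: DB = ⌊$59,188 × 150%/7⌋ = $12,683; SL = ⌊$50,188/5⌋ = $10,037 → take DB $12,683. Book value $46,505.
Year 4: DB = ⌊$46,505 × 150%/7⌋ = $9,965; SL = ⌊$37,505/4⌋ = $9,376 → take DB $9,965. Book value $36,540.
Year 5: DB = ⌊$36,540 × 150%/7⌋ = $7,830; SL = ⌊$27,540/3⌋ = $9,180 → take SL $9,180. Book value $27,360.
Year 6: DB = ⌊$27,360 × 150%/7⌋ = $5,862; SL = ⌊$18,360/2⌋ = $9,180 → take SL $9,180. Book value $18,180.
Year 7 (final): $18,180 − $9,000 = $9,180. Book value $9,000.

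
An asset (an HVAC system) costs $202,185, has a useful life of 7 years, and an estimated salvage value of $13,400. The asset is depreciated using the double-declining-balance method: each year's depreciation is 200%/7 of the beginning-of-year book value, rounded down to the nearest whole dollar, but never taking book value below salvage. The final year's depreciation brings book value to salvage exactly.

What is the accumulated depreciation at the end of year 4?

Depreciable base = $202,185 − $13,400 = $188,785.
Year 1: ⌊$202,185 × 200%/7⌋ = $57,767. Book value $144,418.
Year 2: ⌊$144,418 × 200%/7⌋ = $41,262. Book value $103,156.
Year 3: ⌊$103,156 × 200%/7⌋ = $29,473. Book value $73,683.
Year 4: ⌊$73,683 × 200%/7⌋ = $21,052. Book value $52,631.
Accumulated through year 4 = $202,185 − $52,631 = $149,554.

$149,554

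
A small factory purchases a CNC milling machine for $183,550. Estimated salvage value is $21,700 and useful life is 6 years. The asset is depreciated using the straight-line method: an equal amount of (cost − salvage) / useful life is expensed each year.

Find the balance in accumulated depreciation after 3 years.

$80,925

Depreciable base = $183,550 − $21,700 = $161,850.
Annual expense = $161,850 / 6 = $26,975.
End of year 1: book value $156,575.
End of year 2: book value $129,600.
End of year 3: book value $102,625.
Accumulated through year 3 = $183,550 − $102,625 = $80,925.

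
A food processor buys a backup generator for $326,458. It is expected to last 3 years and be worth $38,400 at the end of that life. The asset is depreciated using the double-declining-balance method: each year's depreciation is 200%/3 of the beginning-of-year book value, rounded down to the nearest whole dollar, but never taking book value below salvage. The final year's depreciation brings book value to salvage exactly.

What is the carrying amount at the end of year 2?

$38,400

Depreciable base = $326,458 − $38,400 = $288,058.
Year 1: ⌊$326,458 × 200%/3⌋ = $217,638. Book value $108,820.
Year 2: ⌊$108,820 × 200%/3⌋ = $72,546, capped at $70,420. Book value $38,400.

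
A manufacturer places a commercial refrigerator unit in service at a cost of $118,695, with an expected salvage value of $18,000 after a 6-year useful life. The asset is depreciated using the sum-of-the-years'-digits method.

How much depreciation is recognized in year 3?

Depreciable base = $118,695 − $18,000 = $100,695.
Sum of the years' digits = 6+5+4+3+2+1 = 21.
Year 1: $100,695 × 6/21 = $28,770. Book value $89,925.
Year 2: $100,695 × 5/21 = $23,975. Book value $65,950.
Year 3: $100,695 × 4/21 = $19,180. Book value $46,770.

$19,180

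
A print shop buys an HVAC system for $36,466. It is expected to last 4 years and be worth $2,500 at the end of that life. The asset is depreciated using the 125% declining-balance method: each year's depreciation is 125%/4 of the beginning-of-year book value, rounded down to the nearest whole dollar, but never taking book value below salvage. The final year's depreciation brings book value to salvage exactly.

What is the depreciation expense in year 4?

Depreciable base = $36,466 − $2,500 = $33,966.
Year 1: ⌊$36,466 × 125%/4⌋ = $11,395. Book value $25,071.
Year 2: ⌊$25,071 × 125%/4⌋ = $7,834. Book value $17,237.
Year 3: ⌊$17,237 × 125%/4⌋ = $5,386. Book value $11,851.
Year 4 (final): $11,851 − $2,500 = $9,351. Book value $2,500.

$9,351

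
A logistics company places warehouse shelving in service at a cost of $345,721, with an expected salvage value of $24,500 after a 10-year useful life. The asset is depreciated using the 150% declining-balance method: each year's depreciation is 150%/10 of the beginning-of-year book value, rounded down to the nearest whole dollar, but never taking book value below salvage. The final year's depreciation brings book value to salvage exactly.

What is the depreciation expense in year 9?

$14,131

Depreciable base = $345,721 − $24,500 = $321,221.
Year 1: ⌊$345,721 × 150%/10⌋ = $51,858. Book value $293,863.
Year 2: ⌊$293,863 × 150%/10⌋ = $44,079. Book value $249,784.
Year 3: ⌊$249,784 × 150%/10⌋ = $37,467. Book value $212,317.
Year 4: ⌊$212,317 × 150%/10⌋ = $31,847. Book value $180,470.
Year 5: ⌊$180,470 × 150%/10⌋ = $27,070. Book value $153,400.
Year 6: ⌊$153,400 × 150%/10⌋ = $23,010. Book value $130,390.
Year 7: ⌊$130,390 × 150%/10⌋ = $19,558. Book value $110,832.
Year 8: ⌊$110,832 × 150%/10⌋ = $16,624. Book value $94,208.
Year 9: ⌊$94,208 × 150%/10⌋ = $14,131. Book value $80,077.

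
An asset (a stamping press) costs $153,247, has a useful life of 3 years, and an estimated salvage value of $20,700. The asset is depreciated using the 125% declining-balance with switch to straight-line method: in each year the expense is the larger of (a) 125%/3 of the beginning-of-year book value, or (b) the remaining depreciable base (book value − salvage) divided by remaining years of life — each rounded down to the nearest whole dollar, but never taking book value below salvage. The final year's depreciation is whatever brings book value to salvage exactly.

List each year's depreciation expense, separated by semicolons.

Depreciable base = $153,247 − $20,700 = $132,547.
Year 1: DB = ⌊$153,247 × 125%/3⌋ = $63,852; SL = ⌊$132,547/3⌋ = $44,182 → take DB $63,852. Book value $89,395.
Year 2: DB = ⌊$89,395 × 125%/3⌋ = $37,247; SL = ⌊$68,695/2⌋ = $34,347 → take DB $37,247. Book value $52,148.
Year 3 (final): $52,148 − $20,700 = $31,448. Book value $20,700.

$63,852; $37,247; $31,448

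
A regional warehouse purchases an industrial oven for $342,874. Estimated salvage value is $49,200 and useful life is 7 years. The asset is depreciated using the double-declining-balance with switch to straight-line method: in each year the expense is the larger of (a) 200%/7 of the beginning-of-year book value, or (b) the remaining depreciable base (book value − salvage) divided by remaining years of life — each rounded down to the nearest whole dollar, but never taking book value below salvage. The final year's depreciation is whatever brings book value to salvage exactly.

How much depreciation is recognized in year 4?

$35,701

Depreciable base = $342,874 − $49,200 = $293,674.
Year 1: DB = ⌊$342,874 × 200%/7⌋ = $97,964; SL = ⌊$293,674/7⌋ = $41,953 → take DB $97,964. Book value $244,910.
Year 2: DB = ⌊$244,910 × 200%/7⌋ = $69,974; SL = ⌊$195,710/6⌋ = $32,618 → take DB $69,974. Book value $174,936.
Year 3: DB = ⌊$174,936 × 200%/7⌋ = $49,981; SL = ⌊$125,736/5⌋ = $25,147 → take DB $49,981. Book value $124,955.
Year 4: DB = ⌊$124,955 × 200%/7⌋ = $35,701; SL = ⌊$75,755/4⌋ = $18,938 → take DB $35,701. Book value $89,254.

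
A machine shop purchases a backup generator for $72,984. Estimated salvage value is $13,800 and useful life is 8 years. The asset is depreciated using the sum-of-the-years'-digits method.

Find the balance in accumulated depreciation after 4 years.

$42,744

Depreciable base = $72,984 − $13,800 = $59,184.
Sum of the years' digits = 8+7+6+5+4+3+2+1 = 36.
Year 1: $59,184 × 8/36 = $13,152. Book value $59,832.
Year 2: $59,184 × 7/36 = $11,508. Book value $48,324.
Year 3: $59,184 × 6/36 = $9,864. Book value $38,460.
Year 4: $59,184 × 5/36 = $8,220. Book value $30,240.
Accumulated through year 4 = $72,984 − $30,240 = $42,744.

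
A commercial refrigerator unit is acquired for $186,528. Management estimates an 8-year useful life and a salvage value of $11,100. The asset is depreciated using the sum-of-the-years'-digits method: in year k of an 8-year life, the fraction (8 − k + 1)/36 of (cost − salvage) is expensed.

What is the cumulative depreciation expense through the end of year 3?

$102,333

Depreciable base = $186,528 − $11,100 = $175,428.
Sum of the years' digits = 8+7+6+5+4+3+2+1 = 36.
Year 1: $175,428 × 8/36 = $38,984. Book value $147,544.
Year 2: $175,428 × 7/36 = $34,111. Book value $113,433.
Year 3: $175,428 × 6/36 = $29,238. Book value $84,195.
Accumulated through year 3 = $186,528 − $84,195 = $102,333.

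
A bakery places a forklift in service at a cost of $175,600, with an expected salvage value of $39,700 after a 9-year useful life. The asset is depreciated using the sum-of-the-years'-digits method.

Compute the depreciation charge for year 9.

Depreciable base = $175,600 − $39,700 = $135,900.
Sum of the years' digits = 9+8+7+6+5+4+3+2+1 = 45.
Year 1: $135,900 × 9/45 = $27,180. Book value $148,420.
Year 2: $135,900 × 8/45 = $24,160. Book value $124,260.
Year 3: $135,900 × 7/45 = $21,140. Book value $103,120.
Year 4: $135,900 × 6/45 = $18,120. Book value $85,000.
Year 5: $135,900 × 5/45 = $15,100. Book value $69,900.
Year 6: $135,900 × 4/45 = $12,080. Book value $57,820.
Year 7: $135,900 × 3/45 = $9,060. Book value $48,760.
Year 8: $135,900 × 2/45 = $6,040. Book value $42,720.
Year 9: $135,900 × 1/45 = $3,020. Book value $39,700.

$3,020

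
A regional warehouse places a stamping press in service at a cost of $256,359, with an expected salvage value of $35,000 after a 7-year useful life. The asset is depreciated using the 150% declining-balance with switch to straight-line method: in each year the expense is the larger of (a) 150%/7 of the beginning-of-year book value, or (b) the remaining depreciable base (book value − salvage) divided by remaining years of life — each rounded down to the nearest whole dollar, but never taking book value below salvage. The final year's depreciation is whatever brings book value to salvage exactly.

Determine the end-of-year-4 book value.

Depreciable base = $256,359 − $35,000 = $221,359.
Year 1: DB = ⌊$256,359 × 150%/7⌋ = $54,934; SL = ⌊$221,359/7⌋ = $31,622 → take DB $54,934. Book value $201,425.
Year 2: DB = ⌊$201,425 × 150%/7⌋ = $43,162; SL = ⌊$166,425/6⌋ = $27,737 → take DB $43,162. Book value $158,263.
Year 3: DB = ⌊$158,263 × 150%/7⌋ = $33,913; SL = ⌊$123,263/5⌋ = $24,652 → take DB $33,913. Book value $124,350.
Year 4: DB = ⌊$124,350 × 150%/7⌋ = $26,646; SL = ⌊$89,350/4⌋ = $22,337 → take DB $26,646. Book value $97,704.

$97,704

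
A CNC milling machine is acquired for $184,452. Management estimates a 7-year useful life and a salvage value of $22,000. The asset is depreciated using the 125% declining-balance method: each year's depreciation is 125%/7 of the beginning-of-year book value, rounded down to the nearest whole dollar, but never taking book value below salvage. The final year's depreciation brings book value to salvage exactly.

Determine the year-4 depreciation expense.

$18,256

Depreciable base = $184,452 − $22,000 = $162,452.
Year 1: ⌊$184,452 × 125%/7⌋ = $32,937. Book value $151,515.
Year 2: ⌊$151,515 × 125%/7⌋ = $27,056. Book value $124,459.
Year 3: ⌊$124,459 × 125%/7⌋ = $22,224. Book value $102,235.
Year 4: ⌊$102,235 × 125%/7⌋ = $18,256. Book value $83,979.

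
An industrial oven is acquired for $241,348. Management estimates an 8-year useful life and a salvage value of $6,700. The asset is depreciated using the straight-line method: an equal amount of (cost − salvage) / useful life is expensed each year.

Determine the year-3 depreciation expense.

Depreciable base = $241,348 − $6,700 = $234,648.
Annual expense = $234,648 / 8 = $29,331.

$29,331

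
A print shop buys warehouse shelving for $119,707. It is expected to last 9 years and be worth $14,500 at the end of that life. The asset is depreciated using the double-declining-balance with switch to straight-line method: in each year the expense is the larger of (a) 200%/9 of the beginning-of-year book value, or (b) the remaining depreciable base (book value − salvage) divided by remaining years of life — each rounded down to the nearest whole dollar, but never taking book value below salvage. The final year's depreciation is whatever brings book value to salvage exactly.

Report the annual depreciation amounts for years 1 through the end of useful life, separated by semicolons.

$26,601; $20,690; $16,092; $12,516; $9,735; $7,571; $5,889; $4,580; $1,533

Depreciable base = $119,707 − $14,500 = $105,207.
Year 1: DB = ⌊$119,707 × 200%/9⌋ = $26,601; SL = ⌊$105,207/9⌋ = $11,689 → take DB $26,601. Book value $93,106.
Year 2: DB = ⌊$93,106 × 200%/9⌋ = $20,690; SL = ⌊$78,606/8⌋ = $9,825 → take DB $20,690. Book value $72,416.
Year 3: DB = ⌊$72,416 × 200%/9⌋ = $16,092; SL = ⌊$57,916/7⌋ = $8,273 → take DB $16,092. Book value $56,324.
Year 4: DB = ⌊$56,324 × 200%/9⌋ = $12,516; SL = ⌊$41,824/6⌋ = $6,970 → take DB $12,516. Book value $43,808.
Year 5: DB = ⌊$43,808 × 200%/9⌋ = $9,735; SL = ⌊$29,308/5⌋ = $5,861 → take DB $9,735. Book value $34,073.
Year 6: DB = ⌊$34,073 × 200%/9⌋ = $7,571; SL = ⌊$19,573/4⌋ = $4,893 → take DB $7,571. Book value $26,502.
Year 7: DB = ⌊$26,502 × 200%/9⌋ = $5,889; SL = ⌊$12,002/3⌋ = $4,000 → take DB $5,889. Book value $20,613.
Year 8: DB = ⌊$20,613 × 200%/9⌋ = $4,580; SL = ⌊$6,113/2⌋ = $3,056 → take DB $4,580. Book value $16,033.
Year 9 (final): $16,033 − $14,500 = $1,533. Book value $14,500.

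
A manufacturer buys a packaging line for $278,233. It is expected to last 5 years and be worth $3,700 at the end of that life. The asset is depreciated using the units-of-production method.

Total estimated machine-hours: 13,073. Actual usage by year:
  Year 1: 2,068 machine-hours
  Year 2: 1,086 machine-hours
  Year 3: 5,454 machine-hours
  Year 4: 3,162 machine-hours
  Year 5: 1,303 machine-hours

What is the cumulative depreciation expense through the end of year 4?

$247,170

Depreciable base = $278,233 − $3,700 = $274,533.
Rate = $274,533 / 13,073 machine-hours = $21 per machine-hour.
Year 1: 2,068 × $21 = $43,428. Book value $234,805.
Year 2: 1,086 × $21 = $22,806. Book value $211,999.
Year 3: 5,454 × $21 = $114,534. Book value $97,465.
Year 4: 3,162 × $21 = $66,402. Book value $31,063.
Accumulated through year 4 = $278,233 − $31,063 = $247,170.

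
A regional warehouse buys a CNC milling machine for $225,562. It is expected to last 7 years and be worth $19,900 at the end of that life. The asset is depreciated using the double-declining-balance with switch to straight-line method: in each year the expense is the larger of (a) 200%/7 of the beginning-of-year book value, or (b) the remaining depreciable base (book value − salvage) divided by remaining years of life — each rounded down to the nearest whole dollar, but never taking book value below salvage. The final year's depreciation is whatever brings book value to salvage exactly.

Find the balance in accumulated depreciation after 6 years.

$195,604

Depreciable base = $225,562 − $19,900 = $205,662.
Year 1: DB = ⌊$225,562 × 200%/7⌋ = $64,446; SL = ⌊$205,662/7⌋ = $29,380 → take DB $64,446. Book value $161,116.
Year 2: DB = ⌊$161,116 × 200%/7⌋ = $46,033; SL = ⌊$141,216/6⌋ = $23,536 → take DB $46,033. Book value $115,083.
Year 3: DB = ⌊$115,083 × 200%/7⌋ = $32,880; SL = ⌊$95,183/5⌋ = $19,036 → take DB $32,880. Book value $82,203.
Year 4: DB = ⌊$82,203 × 200%/7⌋ = $23,486; SL = ⌊$62,303/4⌋ = $15,575 → take DB $23,486. Book value $58,717.
Year 5: DB = ⌊$58,717 × 200%/7⌋ = $16,776; SL = ⌊$38,817/3⌋ = $12,939 → take DB $16,776. Book value $41,941.
Year 6: DB = ⌊$41,941 × 200%/7⌋ = $11,983; SL = ⌊$22,041/2⌋ = $11,020 → take DB $11,983. Book value $29,958.
Accumulated through year 6 = $225,562 − $29,958 = $195,604.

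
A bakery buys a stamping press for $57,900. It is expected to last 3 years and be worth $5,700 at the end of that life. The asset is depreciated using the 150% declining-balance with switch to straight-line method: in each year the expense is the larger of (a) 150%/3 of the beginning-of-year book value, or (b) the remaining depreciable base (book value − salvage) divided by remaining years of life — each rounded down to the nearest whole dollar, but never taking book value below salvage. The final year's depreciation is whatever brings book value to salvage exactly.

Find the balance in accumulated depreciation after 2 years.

Depreciable base = $57,900 − $5,700 = $52,200.
Year 1: DB = ⌊$57,900 × 150%/3⌋ = $28,950; SL = ⌊$52,200/3⌋ = $17,400 → take DB $28,950. Book value $28,950.
Year 2: DB = ⌊$28,950 × 150%/3⌋ = $14,475; SL = ⌊$23,250/2⌋ = $11,625 → take DB $14,475. Book value $14,475.
Accumulated through year 2 = $57,900 − $14,475 = $43,425.

$43,425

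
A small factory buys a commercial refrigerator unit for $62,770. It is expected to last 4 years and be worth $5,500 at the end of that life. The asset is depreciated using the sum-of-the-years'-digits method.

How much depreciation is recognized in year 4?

Depreciable base = $62,770 − $5,500 = $57,270.
Sum of the years' digits = 4+3+2+1 = 10.
Year 1: $57,270 × 4/10 = $22,908. Book value $39,862.
Year 2: $57,270 × 3/10 = $17,181. Book value $22,681.
Year 3: $57,270 × 2/10 = $11,454. Book value $11,227.
Year 4: $57,270 × 1/10 = $5,727. Book value $5,500.

$5,727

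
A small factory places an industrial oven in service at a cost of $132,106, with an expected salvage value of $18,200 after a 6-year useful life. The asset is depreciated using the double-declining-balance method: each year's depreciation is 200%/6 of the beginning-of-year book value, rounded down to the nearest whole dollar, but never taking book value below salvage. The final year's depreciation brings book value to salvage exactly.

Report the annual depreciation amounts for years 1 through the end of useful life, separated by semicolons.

$44,035; $29,357; $19,571; $13,047; $7,896; $0

Depreciable base = $132,106 − $18,200 = $113,906.
Year 1: ⌊$132,106 × 200%/6⌋ = $44,035. Book value $88,071.
Year 2: ⌊$88,071 × 200%/6⌋ = $29,357. Book value $58,714.
Year 3: ⌊$58,714 × 200%/6⌋ = $19,571. Book value $39,143.
Year 4: ⌊$39,143 × 200%/6⌋ = $13,047. Book value $26,096.
Year 5: ⌊$26,096 × 200%/6⌋ = $8,698, capped at $7,896. Book value $18,200.
Year 6 (final): $18,200 − $18,200 = $0. Book value $18,200.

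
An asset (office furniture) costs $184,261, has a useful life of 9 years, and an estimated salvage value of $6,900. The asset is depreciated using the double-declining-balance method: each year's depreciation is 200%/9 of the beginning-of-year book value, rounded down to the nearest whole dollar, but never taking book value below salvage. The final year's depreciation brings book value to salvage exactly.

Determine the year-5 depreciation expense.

Depreciable base = $184,261 − $6,900 = $177,361.
Year 1: ⌊$184,261 × 200%/9⌋ = $40,946. Book value $143,315.
Year 2: ⌊$143,315 × 200%/9⌋ = $31,847. Book value $111,468.
Year 3: ⌊$111,468 × 200%/9⌋ = $24,770. Book value $86,698.
Year 4: ⌊$86,698 × 200%/9⌋ = $19,266. Book value $67,432.
Year 5: ⌊$67,432 × 200%/9⌋ = $14,984. Book value $52,448.

$14,984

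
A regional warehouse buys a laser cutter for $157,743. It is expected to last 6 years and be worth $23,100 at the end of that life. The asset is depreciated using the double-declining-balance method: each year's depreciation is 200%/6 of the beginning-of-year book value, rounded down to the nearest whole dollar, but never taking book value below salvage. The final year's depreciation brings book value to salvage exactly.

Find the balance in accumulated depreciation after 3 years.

$111,004

Depreciable base = $157,743 − $23,100 = $134,643.
Year 1: ⌊$157,743 × 200%/6⌋ = $52,581. Book value $105,162.
Year 2: ⌊$105,162 × 200%/6⌋ = $35,054. Book value $70,108.
Year 3: ⌊$70,108 × 200%/6⌋ = $23,369. Book value $46,739.
Accumulated through year 3 = $157,743 − $46,739 = $111,004.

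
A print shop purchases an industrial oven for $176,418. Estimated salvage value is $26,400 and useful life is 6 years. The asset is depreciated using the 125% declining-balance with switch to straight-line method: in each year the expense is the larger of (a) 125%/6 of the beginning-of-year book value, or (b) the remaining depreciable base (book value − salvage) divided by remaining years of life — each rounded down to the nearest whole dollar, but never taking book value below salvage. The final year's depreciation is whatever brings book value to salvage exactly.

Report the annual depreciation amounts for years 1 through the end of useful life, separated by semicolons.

$36,753; $29,096; $23,035; $20,378; $20,378; $20,378

Depreciable base = $176,418 − $26,400 = $150,018.
Year 1: DB = ⌊$176,418 × 125%/6⌋ = $36,753; SL = ⌊$150,018/6⌋ = $25,003 → take DB $36,753. Book value $139,665.
Year 2: DB = ⌊$139,665 × 125%/6⌋ = $29,096; SL = ⌊$113,265/5⌋ = $22,653 → take DB $29,096. Book value $110,569.
Year 3: DB = ⌊$110,569 × 125%/6⌋ = $23,035; SL = ⌊$84,169/4⌋ = $21,042 → take DB $23,035. Book value $87,534.
Year 4: DB = ⌊$87,534 × 125%/6⌋ = $18,236; SL = ⌊$61,134/3⌋ = $20,378 → take SL $20,378. Book value $67,156.
Year 5: DB = ⌊$67,156 × 125%/6⌋ = $13,990; SL = ⌊$40,756/2⌋ = $20,378 → take SL $20,378. Book value $46,778.
Year 6 (final): $46,778 − $26,400 = $20,378. Book value $26,400.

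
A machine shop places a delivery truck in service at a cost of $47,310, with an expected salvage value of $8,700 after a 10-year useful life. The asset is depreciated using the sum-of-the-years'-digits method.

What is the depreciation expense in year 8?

Depreciable base = $47,310 − $8,700 = $38,610.
Sum of the years' digits = 10+9+8+7+6+5+4+3+2+1 = 55.
Year 1: $38,610 × 10/55 = $7,020. Book value $40,290.
Year 2: $38,610 × 9/55 = $6,318. Book value $33,972.
Year 3: $38,610 × 8/55 = $5,616. Book value $28,356.
Year 4: $38,610 × 7/55 = $4,914. Book value $23,442.
Year 5: $38,610 × 6/55 = $4,212. Book value $19,230.
Year 6: $38,610 × 5/55 = $3,510. Book value $15,720.
Year 7: $38,610 × 4/55 = $2,808. Book value $12,912.
Year 8: $38,610 × 3/55 = $2,106. Book value $10,806.

$2,106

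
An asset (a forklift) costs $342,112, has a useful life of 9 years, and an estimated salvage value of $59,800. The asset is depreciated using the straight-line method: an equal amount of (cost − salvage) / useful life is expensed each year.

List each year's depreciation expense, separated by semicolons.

$31,368; $31,368; $31,368; $31,368; $31,368; $31,368; $31,368; $31,368; $31,368

Depreciable base = $342,112 − $59,800 = $282,312.
Annual expense = $282,312 / 9 = $31,368.
End of year 1: book value $310,744.
End of year 2: book value $279,376.
End of year 3: book value $248,008.
End of year 4: book value $216,640.
End of year 5: book value $185,272.
End of year 6: book value $153,904.
End of year 7: book value $122,536.
End of year 8: book value $91,168.
End of year 9: book value $59,800.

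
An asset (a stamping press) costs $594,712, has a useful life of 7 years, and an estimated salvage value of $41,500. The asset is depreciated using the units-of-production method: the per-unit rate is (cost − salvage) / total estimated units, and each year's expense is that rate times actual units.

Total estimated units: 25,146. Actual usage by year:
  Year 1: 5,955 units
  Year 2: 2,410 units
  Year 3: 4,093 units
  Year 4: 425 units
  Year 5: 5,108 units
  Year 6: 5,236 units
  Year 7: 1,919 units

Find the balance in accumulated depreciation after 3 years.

Depreciable base = $594,712 − $41,500 = $553,212.
Rate = $553,212 / 25,146 units = $22 per unit.
Year 1: 5,955 × $22 = $131,010. Book value $463,702.
Year 2: 2,410 × $22 = $53,020. Book value $410,682.
Year 3: 4,093 × $22 = $90,046. Book value $320,636.
Accumulated through year 3 = $594,712 − $320,636 = $274,076.

$274,076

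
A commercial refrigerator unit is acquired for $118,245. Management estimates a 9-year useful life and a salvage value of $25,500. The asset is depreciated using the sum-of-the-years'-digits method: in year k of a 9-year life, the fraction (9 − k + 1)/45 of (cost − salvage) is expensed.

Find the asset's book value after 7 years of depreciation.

Depreciable base = $118,245 − $25,500 = $92,745.
Sum of the years' digits = 9+8+7+6+5+4+3+2+1 = 45.
Year 1: $92,745 × 9/45 = $18,549. Book value $99,696.
Year 2: $92,745 × 8/45 = $16,488. Book value $83,208.
Year 3: $92,745 × 7/45 = $14,427. Book value $68,781.
Year 4: $92,745 × 6/45 = $12,366. Book value $56,415.
Year 5: $92,745 × 5/45 = $10,305. Book value $46,110.
Year 6: $92,745 × 4/45 = $8,244. Book value $37,866.
Year 7: $92,745 × 3/45 = $6,183. Book value $31,683.

$31,683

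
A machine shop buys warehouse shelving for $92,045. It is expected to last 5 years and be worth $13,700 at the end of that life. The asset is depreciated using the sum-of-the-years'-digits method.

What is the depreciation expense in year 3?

Depreciable base = $92,045 − $13,700 = $78,345.
Sum of the years' digits = 5+4+3+2+1 = 15.
Year 1: $78,345 × 5/15 = $26,115. Book value $65,930.
Year 2: $78,345 × 4/15 = $20,892. Book value $45,038.
Year 3: $78,345 × 3/15 = $15,669. Book value $29,369.

$15,669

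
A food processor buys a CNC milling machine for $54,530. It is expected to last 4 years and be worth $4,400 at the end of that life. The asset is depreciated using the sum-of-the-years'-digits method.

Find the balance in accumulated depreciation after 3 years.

$45,117

Depreciable base = $54,530 − $4,400 = $50,130.
Sum of the years' digits = 4+3+2+1 = 10.
Year 1: $50,130 × 4/10 = $20,052. Book value $34,478.
Year 2: $50,130 × 3/10 = $15,039. Book value $19,439.
Year 3: $50,130 × 2/10 = $10,026. Book value $9,413.
Accumulated through year 3 = $54,530 − $9,413 = $45,117.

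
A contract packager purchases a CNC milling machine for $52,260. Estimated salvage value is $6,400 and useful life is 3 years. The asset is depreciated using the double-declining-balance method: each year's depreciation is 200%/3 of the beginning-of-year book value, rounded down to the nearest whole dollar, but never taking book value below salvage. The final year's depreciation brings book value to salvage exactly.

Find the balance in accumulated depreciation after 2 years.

Depreciable base = $52,260 − $6,400 = $45,860.
Year 1: ⌊$52,260 × 200%/3⌋ = $34,840. Book value $17,420.
Year 2: ⌊$17,420 × 200%/3⌋ = $11,613, capped at $11,020. Book value $6,400.
Accumulated through year 2 = $52,260 − $6,400 = $45,860.

$45,860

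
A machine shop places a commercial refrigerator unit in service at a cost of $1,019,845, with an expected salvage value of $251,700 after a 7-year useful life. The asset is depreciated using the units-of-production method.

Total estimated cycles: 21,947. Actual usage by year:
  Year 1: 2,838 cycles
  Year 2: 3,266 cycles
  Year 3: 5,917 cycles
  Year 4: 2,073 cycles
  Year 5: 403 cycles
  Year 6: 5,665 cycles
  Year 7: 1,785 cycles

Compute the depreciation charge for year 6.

Depreciable base = $1,019,845 − $251,700 = $768,145.
Rate = $768,145 / 21,947 cycles = $35 per cycle.
Year 1: 2,838 × $35 = $99,330. Book value $920,515.
Year 2: 3,266 × $35 = $114,310. Book value $806,205.
Year 3: 5,917 × $35 = $207,095. Book value $599,110.
Year 4: 2,073 × $35 = $72,555. Book value $526,555.
Year 5: 403 × $35 = $14,105. Book value $512,450.
Year 6: 5,665 × $35 = $198,275. Book value $314,175.

$198,275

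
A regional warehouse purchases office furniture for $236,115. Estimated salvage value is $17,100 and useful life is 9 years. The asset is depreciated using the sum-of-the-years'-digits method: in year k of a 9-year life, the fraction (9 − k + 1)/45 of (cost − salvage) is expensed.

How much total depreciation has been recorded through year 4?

Depreciable base = $236,115 − $17,100 = $219,015.
Sum of the years' digits = 9+8+7+6+5+4+3+2+1 = 45.
Year 1: $219,015 × 9/45 = $43,803. Book value $192,312.
Year 2: $219,015 × 8/45 = $38,936. Book value $153,376.
Year 3: $219,015 × 7/45 = $34,069. Book value $119,307.
Year 4: $219,015 × 6/45 = $29,202. Book value $90,105.
Accumulated through year 4 = $236,115 − $90,105 = $146,010.

$146,010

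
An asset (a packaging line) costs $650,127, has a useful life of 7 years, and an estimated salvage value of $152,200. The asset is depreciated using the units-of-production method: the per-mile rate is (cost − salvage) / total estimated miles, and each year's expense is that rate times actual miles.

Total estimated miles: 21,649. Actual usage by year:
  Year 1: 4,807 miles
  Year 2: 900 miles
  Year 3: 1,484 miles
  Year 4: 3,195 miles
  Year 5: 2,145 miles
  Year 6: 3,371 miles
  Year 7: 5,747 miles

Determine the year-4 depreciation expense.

$73,485

Depreciable base = $650,127 − $152,200 = $497,927.
Rate = $497,927 / 21,649 miles = $23 per mile.
Year 1: 4,807 × $23 = $110,561. Book value $539,566.
Year 2: 900 × $23 = $20,700. Book value $518,866.
Year 3: 1,484 × $23 = $34,132. Book value $484,734.
Year 4: 3,195 × $23 = $73,485. Book value $411,249.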